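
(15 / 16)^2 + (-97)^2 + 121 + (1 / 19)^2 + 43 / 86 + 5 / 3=2643018587 / 277248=9533.05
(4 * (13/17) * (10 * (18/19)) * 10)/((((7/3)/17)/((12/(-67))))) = -3369600/8911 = -378.14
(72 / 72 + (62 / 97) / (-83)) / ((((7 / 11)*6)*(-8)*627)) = -2663 / 51397584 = -0.00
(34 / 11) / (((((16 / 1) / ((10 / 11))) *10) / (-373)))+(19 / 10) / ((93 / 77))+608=271432487 / 450120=603.02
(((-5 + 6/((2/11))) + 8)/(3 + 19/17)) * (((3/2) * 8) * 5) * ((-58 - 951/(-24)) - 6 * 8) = -243729/7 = -34818.43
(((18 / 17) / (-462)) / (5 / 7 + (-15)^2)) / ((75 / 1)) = -1 / 7386500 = -0.00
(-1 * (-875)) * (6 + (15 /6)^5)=2902375 /32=90699.22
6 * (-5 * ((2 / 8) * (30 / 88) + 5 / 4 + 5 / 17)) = -73125 / 1496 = -48.88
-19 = -19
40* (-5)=-200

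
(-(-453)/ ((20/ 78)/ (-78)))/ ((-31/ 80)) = 11024208/ 31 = 355619.61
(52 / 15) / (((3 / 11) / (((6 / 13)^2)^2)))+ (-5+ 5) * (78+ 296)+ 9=9.58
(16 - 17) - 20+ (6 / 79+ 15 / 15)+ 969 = 74977 / 79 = 949.08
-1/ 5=-0.20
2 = 2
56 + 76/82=2334/41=56.93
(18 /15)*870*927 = 967788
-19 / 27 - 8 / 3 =-91 / 27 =-3.37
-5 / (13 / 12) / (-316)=15 / 1027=0.01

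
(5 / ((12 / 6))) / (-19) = -5 / 38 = -0.13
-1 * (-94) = 94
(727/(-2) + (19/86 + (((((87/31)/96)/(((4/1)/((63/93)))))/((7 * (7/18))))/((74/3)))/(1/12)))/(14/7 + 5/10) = -124417337907/856212560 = -145.31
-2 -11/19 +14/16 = -259/152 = -1.70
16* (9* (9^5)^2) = 502096953744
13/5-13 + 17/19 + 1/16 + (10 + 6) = 6.56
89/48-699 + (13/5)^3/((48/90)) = -797029/1200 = -664.19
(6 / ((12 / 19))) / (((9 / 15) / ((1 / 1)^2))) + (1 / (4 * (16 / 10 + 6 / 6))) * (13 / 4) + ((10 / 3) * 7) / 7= 935 / 48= 19.48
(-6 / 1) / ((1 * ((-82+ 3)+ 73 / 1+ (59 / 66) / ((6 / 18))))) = 132 / 73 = 1.81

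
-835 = -835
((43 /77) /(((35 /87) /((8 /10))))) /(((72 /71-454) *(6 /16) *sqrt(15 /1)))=-1416592 *sqrt(15) /3250372125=-0.00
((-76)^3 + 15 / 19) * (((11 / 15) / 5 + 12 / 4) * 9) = -12431777.96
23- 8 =15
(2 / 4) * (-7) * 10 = -35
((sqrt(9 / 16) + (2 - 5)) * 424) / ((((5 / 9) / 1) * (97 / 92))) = -789912 / 485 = -1628.68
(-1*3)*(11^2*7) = -2541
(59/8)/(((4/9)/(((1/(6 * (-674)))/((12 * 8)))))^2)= 0.00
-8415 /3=-2805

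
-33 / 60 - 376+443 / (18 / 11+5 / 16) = -1023773 / 6860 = -149.24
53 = 53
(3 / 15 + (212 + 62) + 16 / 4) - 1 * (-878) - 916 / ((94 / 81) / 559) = -103417203 / 235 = -440073.20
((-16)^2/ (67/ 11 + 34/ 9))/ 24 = 1056/ 977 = 1.08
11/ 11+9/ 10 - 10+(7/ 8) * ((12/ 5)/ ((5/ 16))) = -69/ 50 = -1.38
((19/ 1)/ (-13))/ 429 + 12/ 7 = 66791/ 39039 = 1.71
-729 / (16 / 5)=-3645 / 16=-227.81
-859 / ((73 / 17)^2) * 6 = -1489506 / 5329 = -279.51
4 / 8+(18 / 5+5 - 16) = -69 / 10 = -6.90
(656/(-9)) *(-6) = 1312/3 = 437.33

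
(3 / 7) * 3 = 9 / 7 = 1.29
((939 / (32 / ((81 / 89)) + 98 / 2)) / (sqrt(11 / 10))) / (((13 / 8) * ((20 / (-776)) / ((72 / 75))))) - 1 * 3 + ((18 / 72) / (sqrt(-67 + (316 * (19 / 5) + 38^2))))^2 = -2833045632 * sqrt(110) / 121853875 - 618667 / 206224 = -246.84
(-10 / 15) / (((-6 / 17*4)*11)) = 17 / 396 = 0.04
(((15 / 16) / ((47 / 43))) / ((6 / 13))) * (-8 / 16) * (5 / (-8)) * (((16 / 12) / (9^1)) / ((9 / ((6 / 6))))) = 13975 / 1461888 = 0.01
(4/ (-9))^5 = -1024/ 59049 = -0.02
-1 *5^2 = -25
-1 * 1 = -1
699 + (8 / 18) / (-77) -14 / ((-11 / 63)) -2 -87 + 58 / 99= 14506 / 21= 690.76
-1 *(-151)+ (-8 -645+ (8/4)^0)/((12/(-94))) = 15775/3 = 5258.33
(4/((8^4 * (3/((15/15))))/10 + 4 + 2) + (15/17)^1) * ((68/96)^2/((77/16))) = 0.09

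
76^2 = 5776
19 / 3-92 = -257 / 3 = -85.67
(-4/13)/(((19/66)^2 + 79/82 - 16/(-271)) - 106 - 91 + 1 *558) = -193598064/227834394905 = -0.00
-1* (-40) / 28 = 10 / 7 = 1.43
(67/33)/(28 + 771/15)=335/13101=0.03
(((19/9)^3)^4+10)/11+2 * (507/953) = 2115130890402624437/2960708830930323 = 714.40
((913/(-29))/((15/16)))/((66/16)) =-10624/1305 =-8.14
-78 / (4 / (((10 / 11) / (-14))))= 1.27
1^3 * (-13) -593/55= -1308/55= -23.78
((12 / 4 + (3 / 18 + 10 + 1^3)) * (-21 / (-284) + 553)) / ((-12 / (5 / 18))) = -66756025 / 368064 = -181.37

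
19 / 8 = 2.38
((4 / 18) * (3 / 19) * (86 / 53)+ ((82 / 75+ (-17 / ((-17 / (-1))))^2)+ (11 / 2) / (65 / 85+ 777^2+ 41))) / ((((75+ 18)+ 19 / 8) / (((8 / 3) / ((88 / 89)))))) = 1481677444164 / 24367877189425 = 0.06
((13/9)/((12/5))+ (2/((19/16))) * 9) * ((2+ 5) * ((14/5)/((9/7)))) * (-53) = -587890681/46170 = -12733.17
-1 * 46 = -46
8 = 8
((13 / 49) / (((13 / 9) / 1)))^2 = 81 / 2401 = 0.03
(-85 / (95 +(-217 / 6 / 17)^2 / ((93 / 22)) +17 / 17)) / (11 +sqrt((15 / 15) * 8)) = -2918322 / 34236401 +530604 * sqrt(2) / 34236401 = -0.06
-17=-17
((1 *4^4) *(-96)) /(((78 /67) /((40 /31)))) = -27238.91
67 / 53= 1.26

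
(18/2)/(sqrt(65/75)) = 9*sqrt(195)/13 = 9.67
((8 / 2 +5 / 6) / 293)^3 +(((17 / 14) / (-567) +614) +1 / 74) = 18144795958898843 / 29551237413768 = 614.01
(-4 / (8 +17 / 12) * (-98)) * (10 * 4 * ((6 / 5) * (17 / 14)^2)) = 2946.27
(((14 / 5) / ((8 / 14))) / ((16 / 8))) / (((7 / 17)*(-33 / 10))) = -119 / 66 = -1.80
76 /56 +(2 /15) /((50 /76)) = 8189 /5250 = 1.56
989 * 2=1978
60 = 60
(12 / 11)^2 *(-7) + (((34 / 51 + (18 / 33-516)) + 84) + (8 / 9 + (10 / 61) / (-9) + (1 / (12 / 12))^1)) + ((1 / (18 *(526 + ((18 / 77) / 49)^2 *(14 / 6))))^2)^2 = -443586454347468911387050927784375680615904687339 / 1014496748162574509929386634433683988470560000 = -437.25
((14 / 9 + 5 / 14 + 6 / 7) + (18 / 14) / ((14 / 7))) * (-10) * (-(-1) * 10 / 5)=-4300 / 63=-68.25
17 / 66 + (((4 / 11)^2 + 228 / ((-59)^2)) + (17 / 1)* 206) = 8851426063 / 2527206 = 3502.46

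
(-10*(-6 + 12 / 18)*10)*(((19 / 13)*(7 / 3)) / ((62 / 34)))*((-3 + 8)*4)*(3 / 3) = 72352000 / 3627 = 19948.17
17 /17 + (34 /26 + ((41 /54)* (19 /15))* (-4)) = -8104 /5265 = -1.54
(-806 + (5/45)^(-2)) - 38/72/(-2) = -52181/72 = -724.74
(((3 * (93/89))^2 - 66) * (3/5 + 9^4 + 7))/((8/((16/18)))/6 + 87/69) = -133645.16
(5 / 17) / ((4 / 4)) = 5 / 17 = 0.29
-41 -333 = -374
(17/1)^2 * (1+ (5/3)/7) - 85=5729/21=272.81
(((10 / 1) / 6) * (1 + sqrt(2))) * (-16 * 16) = -1280 * sqrt(2) / 3 - 1280 / 3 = -1030.06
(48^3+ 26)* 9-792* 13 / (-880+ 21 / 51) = 14886813618 / 14953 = 995573.71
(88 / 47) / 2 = 44 / 47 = 0.94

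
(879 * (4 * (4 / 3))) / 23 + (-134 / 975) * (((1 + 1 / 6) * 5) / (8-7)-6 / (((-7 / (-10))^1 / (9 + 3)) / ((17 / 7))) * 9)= 337560829 / 659295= 512.00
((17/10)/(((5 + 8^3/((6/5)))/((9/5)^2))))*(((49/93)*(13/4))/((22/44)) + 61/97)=20141379/389406500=0.05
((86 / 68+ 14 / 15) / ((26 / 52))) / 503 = 1121 / 128265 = 0.01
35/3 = 11.67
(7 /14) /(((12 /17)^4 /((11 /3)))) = 918731 /124416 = 7.38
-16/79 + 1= 63/79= 0.80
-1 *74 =-74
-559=-559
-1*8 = -8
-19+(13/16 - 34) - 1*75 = -2035/16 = -127.19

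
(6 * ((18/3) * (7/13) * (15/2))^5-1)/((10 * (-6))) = -18608184809957/22277580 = -835287.53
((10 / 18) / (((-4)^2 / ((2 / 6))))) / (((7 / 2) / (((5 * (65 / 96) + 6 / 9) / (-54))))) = -1945 / 7838208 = -0.00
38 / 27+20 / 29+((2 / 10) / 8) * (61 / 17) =1164323 / 532440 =2.19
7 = 7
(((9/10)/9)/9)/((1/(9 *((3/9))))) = 1/30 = 0.03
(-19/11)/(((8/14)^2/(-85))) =449.63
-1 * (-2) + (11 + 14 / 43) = 573 / 43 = 13.33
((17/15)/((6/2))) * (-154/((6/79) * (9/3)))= -103411/405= -255.34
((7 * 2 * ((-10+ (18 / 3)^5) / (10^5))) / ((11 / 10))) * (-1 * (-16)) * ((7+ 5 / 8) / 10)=150731 / 12500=12.06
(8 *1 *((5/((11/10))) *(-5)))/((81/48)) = -32000/297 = -107.74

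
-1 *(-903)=903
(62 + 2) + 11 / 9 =587 / 9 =65.22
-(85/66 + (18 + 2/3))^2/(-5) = 192721/2420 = 79.64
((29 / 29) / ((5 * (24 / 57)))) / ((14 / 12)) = 57 / 140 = 0.41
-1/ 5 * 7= -7/ 5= -1.40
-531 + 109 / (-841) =-446680 / 841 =-531.13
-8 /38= -4 /19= -0.21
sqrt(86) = 9.27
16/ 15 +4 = 76/ 15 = 5.07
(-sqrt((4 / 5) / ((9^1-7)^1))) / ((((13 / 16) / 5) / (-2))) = 7.78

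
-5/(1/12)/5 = -12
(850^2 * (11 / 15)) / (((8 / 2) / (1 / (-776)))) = -397375 / 2328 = -170.69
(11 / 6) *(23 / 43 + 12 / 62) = 10681 / 7998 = 1.34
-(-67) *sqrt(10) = 67 *sqrt(10) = 211.87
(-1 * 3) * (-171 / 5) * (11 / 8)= 5643 / 40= 141.08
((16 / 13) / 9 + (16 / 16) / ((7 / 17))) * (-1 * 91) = -2101 / 9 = -233.44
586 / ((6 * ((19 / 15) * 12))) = 1465 / 228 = 6.43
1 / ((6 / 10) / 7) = 35 / 3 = 11.67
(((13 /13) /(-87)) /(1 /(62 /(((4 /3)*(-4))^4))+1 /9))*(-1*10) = 8370 /958363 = 0.01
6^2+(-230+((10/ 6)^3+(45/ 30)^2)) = -20209/ 108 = -187.12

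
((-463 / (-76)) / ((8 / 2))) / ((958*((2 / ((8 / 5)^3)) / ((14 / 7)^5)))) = 118528 / 1137625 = 0.10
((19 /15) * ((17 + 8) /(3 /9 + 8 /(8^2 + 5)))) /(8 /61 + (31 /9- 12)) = -239913 /28675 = -8.37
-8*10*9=-720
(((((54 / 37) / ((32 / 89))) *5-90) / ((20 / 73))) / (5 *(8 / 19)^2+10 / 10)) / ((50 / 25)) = -72497103 / 1075072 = -67.43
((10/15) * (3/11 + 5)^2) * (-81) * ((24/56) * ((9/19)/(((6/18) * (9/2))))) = -3269808/16093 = -203.18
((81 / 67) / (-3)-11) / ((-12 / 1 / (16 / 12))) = 1.27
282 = 282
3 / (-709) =-3 / 709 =-0.00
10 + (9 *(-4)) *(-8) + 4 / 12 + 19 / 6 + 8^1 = 619 / 2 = 309.50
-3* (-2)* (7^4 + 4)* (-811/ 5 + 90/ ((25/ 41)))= -210678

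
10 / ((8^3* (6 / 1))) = 5 / 1536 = 0.00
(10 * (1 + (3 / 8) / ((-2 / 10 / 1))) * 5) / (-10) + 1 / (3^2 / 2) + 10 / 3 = 571 / 72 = 7.93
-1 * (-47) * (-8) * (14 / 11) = -5264 / 11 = -478.55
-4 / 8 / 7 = -1 / 14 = -0.07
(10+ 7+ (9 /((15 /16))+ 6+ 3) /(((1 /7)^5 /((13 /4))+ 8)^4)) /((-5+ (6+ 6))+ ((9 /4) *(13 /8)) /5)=264552454618266122837569711 /120280880729904835048873272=2.20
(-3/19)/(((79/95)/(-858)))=162.91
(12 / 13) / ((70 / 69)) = 414 / 455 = 0.91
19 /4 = 4.75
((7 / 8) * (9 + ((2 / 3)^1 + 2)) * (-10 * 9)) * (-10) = 18375 / 2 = 9187.50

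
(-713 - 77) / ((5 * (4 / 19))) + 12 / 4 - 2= -1499 / 2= -749.50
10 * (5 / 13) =50 / 13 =3.85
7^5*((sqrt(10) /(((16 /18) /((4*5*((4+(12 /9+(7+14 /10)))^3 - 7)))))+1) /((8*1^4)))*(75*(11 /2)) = 13865775 /16+1611792997507*sqrt(10) /32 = 159280147511.94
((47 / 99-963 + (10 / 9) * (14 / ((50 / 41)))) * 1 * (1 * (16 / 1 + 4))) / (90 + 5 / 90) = -3761088 / 17831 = -210.93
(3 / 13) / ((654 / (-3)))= -3 / 2834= -0.00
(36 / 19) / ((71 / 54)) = 1944 / 1349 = 1.44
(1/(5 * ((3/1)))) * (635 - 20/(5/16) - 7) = 188/5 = 37.60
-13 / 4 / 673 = -13 / 2692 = -0.00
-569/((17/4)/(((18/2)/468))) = -569/221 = -2.57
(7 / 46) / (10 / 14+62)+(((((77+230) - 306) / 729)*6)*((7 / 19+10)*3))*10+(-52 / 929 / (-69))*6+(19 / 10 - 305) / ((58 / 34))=-366547602982037 / 2093219116515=-175.11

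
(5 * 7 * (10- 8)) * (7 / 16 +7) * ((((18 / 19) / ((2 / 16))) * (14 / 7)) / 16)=493.22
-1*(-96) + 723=819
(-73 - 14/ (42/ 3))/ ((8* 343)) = -37/ 1372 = -0.03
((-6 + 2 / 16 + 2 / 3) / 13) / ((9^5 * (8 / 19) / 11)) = -0.00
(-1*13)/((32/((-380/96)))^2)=-117325/589824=-0.20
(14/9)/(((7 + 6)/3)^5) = 378/371293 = 0.00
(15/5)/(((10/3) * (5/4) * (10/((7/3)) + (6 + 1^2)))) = 126/1975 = 0.06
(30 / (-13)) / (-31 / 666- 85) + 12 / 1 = 8855976 / 736333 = 12.03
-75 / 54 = -25 / 18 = -1.39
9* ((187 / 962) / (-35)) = -1683 / 33670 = -0.05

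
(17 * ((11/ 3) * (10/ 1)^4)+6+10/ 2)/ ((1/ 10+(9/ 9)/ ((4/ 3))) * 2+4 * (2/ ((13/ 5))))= 243104290/ 1863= 130490.76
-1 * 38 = -38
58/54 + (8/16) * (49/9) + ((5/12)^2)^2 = 79345/20736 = 3.83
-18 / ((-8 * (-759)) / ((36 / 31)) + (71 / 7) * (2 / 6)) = -0.00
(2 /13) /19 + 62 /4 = 7661 /494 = 15.51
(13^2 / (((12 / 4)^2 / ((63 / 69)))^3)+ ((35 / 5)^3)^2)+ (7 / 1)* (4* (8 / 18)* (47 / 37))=1430198233660 / 12154833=117664.98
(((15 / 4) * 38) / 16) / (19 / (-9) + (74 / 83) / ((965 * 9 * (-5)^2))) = -5136091875 / 1217441632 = -4.22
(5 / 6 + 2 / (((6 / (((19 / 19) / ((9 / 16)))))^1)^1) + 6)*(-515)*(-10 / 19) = 1032575 / 513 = 2012.82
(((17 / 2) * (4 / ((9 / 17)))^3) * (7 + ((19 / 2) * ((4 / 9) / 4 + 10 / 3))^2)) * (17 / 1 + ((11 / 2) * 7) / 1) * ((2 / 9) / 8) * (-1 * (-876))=315094494723076 / 59049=5336152936.09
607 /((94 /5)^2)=15175 /8836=1.72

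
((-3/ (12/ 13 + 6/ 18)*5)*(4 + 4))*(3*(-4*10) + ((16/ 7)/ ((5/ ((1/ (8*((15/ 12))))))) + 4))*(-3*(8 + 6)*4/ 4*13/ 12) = -123456528/ 245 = -503904.20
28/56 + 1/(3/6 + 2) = 9/10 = 0.90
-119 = -119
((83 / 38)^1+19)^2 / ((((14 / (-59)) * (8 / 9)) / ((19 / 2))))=-20212.72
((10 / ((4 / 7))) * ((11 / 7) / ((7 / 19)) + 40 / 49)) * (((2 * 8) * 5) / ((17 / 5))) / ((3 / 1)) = 83000 / 119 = 697.48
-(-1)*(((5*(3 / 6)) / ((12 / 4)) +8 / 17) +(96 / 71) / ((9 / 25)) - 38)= -238553 / 7242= -32.94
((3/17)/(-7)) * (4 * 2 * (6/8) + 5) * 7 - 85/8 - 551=-563.57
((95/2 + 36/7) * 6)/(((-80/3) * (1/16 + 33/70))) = -6633/299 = -22.18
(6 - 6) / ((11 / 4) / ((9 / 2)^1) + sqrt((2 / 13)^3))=0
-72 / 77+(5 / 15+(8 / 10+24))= 27949 / 1155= 24.20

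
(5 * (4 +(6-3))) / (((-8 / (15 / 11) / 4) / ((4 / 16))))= -5.97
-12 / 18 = -2 / 3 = -0.67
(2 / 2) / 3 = 1 / 3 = 0.33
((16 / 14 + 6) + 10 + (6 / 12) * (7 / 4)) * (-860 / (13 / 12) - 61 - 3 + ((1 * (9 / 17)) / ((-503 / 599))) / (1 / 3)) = -96431140009 / 6225128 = -15490.63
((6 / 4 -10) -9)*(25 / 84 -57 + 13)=764.79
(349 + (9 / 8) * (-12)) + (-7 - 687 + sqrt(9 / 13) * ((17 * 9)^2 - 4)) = -717 / 2 + 70215 * sqrt(13) / 13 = 19115.64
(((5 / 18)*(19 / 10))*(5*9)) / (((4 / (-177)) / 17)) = -285855 / 16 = -17865.94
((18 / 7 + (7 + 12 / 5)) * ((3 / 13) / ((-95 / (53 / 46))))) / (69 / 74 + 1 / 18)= -22184793 / 654167150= -0.03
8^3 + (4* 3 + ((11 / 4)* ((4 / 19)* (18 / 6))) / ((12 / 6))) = 524.87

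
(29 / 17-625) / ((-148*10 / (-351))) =-929799 / 6290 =-147.82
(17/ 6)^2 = 289/ 36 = 8.03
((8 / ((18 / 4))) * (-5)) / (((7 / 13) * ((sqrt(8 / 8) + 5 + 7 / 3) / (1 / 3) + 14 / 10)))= -1300 / 2079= -0.63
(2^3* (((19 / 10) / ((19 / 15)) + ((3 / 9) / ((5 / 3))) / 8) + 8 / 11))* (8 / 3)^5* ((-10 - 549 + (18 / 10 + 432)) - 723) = -137718366208 / 66825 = -2060880.90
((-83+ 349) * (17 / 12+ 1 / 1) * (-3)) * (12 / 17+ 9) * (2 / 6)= -212135 / 34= -6239.26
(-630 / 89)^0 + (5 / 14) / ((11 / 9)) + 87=13597 / 154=88.29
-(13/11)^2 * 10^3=-169000/121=-1396.69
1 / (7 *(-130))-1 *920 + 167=-685231 / 910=-753.00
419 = 419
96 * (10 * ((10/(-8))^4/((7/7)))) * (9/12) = 28125/16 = 1757.81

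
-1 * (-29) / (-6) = -29 / 6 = -4.83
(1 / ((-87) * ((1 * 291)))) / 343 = -1 / 8683731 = -0.00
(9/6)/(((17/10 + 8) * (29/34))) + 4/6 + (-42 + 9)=-271331/8439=-32.15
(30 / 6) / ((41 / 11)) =55 / 41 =1.34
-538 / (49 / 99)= -53262 / 49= -1086.98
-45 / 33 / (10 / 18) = -2.45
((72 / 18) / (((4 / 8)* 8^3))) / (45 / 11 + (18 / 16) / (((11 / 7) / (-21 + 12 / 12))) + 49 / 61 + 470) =671 / 19778976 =0.00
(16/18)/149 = 0.01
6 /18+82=247 /3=82.33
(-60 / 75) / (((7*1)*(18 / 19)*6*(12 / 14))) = -19 / 810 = -0.02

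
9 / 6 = 3 / 2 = 1.50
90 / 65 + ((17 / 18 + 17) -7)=2885 / 234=12.33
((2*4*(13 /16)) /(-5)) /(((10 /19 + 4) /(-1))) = 247 /860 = 0.29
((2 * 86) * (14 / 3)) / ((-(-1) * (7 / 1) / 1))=344 / 3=114.67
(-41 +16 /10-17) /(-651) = 94 /1085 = 0.09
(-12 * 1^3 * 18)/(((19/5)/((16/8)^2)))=-4320/19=-227.37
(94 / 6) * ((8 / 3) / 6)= 188 / 27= 6.96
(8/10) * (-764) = -3056/5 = -611.20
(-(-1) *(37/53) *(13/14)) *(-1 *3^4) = -38961/742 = -52.51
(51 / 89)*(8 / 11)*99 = 3672 / 89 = 41.26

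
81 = 81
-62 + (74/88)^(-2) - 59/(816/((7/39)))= -2640111605/43567056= -60.60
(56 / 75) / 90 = 28 / 3375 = 0.01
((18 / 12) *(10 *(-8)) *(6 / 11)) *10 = -7200 / 11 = -654.55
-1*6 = -6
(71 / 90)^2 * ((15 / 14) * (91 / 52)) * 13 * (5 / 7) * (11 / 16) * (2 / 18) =720863 / 870912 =0.83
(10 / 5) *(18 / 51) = 12 / 17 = 0.71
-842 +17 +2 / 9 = -7423 / 9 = -824.78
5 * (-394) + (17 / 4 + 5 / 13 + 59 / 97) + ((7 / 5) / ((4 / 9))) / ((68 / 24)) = -841893317 / 428740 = -1963.65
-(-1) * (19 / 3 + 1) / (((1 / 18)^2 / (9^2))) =192456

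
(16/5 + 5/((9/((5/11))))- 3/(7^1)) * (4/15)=41912/51975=0.81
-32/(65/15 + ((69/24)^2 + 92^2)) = -6144/1627507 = -0.00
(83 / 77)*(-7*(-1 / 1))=7.55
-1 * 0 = 0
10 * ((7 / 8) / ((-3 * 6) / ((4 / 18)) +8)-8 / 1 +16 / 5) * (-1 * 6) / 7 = 42153 / 1022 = 41.25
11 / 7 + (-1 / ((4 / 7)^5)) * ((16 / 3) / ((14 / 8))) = -16279 / 336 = -48.45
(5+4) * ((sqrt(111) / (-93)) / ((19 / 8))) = -24 * sqrt(111) / 589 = -0.43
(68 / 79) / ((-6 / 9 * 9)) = -34 / 237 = -0.14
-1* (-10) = 10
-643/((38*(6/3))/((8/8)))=-643/76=-8.46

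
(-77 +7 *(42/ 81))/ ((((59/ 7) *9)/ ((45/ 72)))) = -69335/ 114696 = -0.60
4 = 4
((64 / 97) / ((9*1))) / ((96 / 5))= 10 / 2619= 0.00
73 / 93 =0.78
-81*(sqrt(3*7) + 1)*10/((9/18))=-9043.77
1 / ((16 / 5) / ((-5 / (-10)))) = 5 / 32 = 0.16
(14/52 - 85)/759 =-2203/19734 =-0.11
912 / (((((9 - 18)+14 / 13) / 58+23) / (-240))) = -165035520 / 17239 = -9573.38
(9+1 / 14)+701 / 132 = 14.38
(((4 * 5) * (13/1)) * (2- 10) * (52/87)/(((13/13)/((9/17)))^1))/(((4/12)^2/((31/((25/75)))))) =-271589760/493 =-550892.01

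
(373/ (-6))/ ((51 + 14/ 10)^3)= -46625/ 107908368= -0.00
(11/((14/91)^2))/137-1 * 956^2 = -500835069/548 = -913932.61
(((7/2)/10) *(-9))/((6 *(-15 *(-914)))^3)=-7/1236954149280000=-0.00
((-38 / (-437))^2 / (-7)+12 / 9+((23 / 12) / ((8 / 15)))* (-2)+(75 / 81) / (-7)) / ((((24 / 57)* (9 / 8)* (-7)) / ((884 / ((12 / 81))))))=40218924785 / 3732624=10774.97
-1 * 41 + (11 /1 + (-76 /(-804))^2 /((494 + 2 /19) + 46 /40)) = -30.00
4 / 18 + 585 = 5267 / 9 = 585.22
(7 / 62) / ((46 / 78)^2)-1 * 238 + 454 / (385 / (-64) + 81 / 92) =-80843008667 / 247920082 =-326.08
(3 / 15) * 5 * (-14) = -14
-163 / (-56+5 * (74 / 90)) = 1467 / 467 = 3.14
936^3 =820025856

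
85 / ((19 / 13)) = 1105 / 19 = 58.16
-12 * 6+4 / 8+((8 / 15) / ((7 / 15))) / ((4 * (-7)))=-71.54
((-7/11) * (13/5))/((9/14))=-1274/495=-2.57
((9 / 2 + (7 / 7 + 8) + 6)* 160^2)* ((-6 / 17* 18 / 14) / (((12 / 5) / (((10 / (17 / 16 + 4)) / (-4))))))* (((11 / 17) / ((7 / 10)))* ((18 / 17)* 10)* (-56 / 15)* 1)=-1703143.26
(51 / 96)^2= 289 / 1024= 0.28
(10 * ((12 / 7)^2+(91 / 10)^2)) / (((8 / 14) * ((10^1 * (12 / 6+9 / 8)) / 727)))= 305462863 / 8750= 34910.04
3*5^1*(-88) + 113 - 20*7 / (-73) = -87971 / 73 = -1205.08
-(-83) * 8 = 664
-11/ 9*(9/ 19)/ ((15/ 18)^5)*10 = -171072/ 11875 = -14.41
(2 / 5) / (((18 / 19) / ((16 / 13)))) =304 / 585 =0.52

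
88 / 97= 0.91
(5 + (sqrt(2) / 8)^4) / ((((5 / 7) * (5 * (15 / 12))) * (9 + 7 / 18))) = 322623 / 2704000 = 0.12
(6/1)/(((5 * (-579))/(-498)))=996/965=1.03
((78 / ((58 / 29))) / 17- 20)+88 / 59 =-16263 / 1003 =-16.21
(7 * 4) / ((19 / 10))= 280 / 19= 14.74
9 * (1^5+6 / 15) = 63 / 5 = 12.60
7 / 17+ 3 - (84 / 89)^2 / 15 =2257106 / 673285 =3.35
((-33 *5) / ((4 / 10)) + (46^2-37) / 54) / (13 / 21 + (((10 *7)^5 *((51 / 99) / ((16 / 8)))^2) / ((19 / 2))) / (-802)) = 21721784238 / 849978070939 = 0.03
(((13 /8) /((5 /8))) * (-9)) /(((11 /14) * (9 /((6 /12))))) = -91 /55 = -1.65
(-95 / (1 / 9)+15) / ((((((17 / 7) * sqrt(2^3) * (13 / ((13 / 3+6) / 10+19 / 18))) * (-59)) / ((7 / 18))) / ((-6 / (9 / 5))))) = -322420 * sqrt(2) / 1056159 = -0.43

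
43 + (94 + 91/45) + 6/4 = 12647/90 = 140.52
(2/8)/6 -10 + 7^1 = -71/24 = -2.96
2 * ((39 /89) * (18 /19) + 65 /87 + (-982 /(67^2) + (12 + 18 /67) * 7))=114678704666 /660408213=173.65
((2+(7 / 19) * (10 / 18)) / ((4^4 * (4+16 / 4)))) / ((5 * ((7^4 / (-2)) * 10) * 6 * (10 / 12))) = -377 / 105106176000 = -0.00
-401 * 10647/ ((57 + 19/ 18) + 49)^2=-372.52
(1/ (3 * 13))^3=1/ 59319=0.00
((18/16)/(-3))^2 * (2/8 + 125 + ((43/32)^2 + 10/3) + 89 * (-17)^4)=68507130369/65536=1045335.85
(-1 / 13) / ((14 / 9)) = -0.05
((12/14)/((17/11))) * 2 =132/119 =1.11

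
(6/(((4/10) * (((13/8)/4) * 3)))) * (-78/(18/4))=-640/3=-213.33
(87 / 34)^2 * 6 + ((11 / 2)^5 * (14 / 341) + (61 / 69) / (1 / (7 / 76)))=46228155541 / 187923984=245.99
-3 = -3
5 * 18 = 90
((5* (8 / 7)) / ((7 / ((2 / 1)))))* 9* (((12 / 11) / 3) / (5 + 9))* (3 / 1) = 4320 / 3773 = 1.14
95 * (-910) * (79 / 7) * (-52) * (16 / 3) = 811740800 / 3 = 270580266.67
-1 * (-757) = 757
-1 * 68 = -68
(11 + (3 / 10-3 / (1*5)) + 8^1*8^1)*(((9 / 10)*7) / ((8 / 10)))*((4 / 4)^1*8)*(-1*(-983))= 46260963 / 10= 4626096.30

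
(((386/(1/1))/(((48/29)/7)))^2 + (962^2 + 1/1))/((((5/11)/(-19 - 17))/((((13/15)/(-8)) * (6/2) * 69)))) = 20405452911987/3200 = 6376704035.00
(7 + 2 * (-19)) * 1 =-31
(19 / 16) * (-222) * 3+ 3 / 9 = -18973 / 24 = -790.54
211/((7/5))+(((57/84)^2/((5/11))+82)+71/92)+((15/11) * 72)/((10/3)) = 261778603/991760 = 263.95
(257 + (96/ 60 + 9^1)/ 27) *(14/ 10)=243236/ 675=360.35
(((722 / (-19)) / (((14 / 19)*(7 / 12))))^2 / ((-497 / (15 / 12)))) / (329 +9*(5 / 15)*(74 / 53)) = -1243262340 / 21072431723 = -0.06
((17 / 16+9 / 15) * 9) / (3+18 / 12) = 133 / 40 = 3.32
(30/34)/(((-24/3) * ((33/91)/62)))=-14105/748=-18.86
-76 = -76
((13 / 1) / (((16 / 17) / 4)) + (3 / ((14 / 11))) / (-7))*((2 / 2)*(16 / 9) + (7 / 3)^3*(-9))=-10902919 / 1764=-6180.79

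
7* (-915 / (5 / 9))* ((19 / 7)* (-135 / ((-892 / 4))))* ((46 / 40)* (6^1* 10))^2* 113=-2272781018115 / 223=-10191843130.56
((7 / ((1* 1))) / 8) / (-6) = -7 / 48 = -0.15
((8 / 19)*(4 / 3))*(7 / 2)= 1.96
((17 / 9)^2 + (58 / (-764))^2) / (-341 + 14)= -42240157 / 3865088988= -0.01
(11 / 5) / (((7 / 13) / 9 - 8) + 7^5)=1287 / 9827450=0.00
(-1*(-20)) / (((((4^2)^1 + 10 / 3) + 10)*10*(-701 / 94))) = -141 / 15422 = -0.01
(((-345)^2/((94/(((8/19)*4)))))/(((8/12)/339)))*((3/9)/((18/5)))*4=358662000/893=401637.18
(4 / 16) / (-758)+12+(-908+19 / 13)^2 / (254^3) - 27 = -3922956460353 / 262401959066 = -14.95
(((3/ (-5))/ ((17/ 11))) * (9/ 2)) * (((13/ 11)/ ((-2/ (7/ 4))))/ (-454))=-0.00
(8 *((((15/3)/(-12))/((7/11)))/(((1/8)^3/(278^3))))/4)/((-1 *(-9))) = -302508124160/189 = -1600572085.50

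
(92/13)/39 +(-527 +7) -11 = -269125/507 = -530.82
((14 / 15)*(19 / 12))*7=931 / 90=10.34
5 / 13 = 0.38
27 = 27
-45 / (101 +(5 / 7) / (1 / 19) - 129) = 315 / 101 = 3.12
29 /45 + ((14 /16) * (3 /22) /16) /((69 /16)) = 117707 /182160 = 0.65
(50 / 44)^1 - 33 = -701 / 22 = -31.86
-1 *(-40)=40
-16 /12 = -4 /3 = -1.33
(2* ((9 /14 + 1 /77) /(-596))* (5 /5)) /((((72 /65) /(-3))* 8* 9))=6565 /79301376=0.00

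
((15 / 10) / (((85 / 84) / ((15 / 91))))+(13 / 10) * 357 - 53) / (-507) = -909071 / 1120470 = -0.81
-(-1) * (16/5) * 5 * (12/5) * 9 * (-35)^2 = 423360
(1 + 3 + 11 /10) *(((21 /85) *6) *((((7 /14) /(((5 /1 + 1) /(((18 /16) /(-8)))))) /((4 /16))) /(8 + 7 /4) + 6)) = 235683 /5200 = 45.32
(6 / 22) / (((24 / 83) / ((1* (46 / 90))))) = 1909 / 3960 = 0.48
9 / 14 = 0.64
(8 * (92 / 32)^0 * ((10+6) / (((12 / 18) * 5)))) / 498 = 32 / 415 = 0.08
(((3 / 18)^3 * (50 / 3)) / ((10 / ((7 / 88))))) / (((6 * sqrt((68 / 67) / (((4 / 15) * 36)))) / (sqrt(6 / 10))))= 7 * sqrt(1139) / 969408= 0.00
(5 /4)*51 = 255 /4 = 63.75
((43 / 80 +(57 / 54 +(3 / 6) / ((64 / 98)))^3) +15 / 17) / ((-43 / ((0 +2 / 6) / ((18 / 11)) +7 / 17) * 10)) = -13693452500653 / 1282411808686080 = -0.01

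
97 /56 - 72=-3935 /56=-70.27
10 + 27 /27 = 11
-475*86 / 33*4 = -4951.52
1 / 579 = 0.00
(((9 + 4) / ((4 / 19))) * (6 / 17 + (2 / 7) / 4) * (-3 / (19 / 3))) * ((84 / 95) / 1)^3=-125071128 / 14575375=-8.58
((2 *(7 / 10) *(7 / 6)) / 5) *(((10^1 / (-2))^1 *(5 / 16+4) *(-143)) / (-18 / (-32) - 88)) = -161161 / 13990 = -11.52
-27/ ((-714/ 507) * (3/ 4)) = 3042/ 119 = 25.56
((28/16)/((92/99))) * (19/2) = 17.89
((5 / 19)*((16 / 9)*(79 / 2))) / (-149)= -3160 / 25479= -0.12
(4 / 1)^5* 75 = 76800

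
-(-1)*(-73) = -73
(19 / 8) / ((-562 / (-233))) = 4427 / 4496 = 0.98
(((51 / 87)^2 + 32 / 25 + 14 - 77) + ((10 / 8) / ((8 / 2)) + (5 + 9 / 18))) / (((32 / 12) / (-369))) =20691693081 / 2691200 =7688.65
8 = 8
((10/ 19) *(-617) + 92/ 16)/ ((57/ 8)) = -16162/ 361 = -44.77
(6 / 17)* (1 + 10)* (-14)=-924 / 17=-54.35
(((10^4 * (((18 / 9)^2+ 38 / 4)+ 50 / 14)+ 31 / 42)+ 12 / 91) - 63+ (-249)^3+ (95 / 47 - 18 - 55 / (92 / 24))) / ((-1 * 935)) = 1802270102911 / 110372262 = 16329.01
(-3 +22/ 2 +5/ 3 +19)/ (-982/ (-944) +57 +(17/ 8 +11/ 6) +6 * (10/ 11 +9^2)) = 0.05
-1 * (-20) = 20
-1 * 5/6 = -0.83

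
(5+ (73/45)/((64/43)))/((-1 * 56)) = -17539/161280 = -0.11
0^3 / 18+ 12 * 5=60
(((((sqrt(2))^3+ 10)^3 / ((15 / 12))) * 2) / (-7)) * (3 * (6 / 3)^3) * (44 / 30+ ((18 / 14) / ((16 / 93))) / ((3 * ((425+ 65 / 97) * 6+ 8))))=-151961843512 / 15221605-53921944472 * sqrt(2) / 10872575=-16997.01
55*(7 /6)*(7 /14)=385 /12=32.08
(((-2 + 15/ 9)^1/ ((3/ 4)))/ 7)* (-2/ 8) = 1/ 63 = 0.02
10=10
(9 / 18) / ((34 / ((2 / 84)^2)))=1 / 119952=0.00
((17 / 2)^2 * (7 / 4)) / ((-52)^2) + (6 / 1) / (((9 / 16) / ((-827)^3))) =-783056640624715 / 129792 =-6033165685.29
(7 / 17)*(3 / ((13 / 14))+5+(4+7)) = 1750 / 221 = 7.92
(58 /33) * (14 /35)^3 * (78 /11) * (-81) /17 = -977184 /257125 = -3.80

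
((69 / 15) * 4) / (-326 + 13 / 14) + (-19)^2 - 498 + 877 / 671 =-2072706998 / 15268605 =-135.75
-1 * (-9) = 9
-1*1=-1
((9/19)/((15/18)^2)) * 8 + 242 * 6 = 692292/475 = 1457.46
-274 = -274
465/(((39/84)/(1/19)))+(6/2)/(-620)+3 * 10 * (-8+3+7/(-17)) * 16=-6625444197/2603380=-2544.94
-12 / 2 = -6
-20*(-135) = 2700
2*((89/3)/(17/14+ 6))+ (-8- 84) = -25384/303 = -83.78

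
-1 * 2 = -2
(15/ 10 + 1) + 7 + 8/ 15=301/ 30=10.03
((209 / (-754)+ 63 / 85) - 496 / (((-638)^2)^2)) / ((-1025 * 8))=-258987037383 / 4577043095482000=-0.00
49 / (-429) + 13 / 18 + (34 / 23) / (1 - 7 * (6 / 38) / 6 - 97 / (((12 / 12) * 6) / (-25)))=104487124 / 170827371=0.61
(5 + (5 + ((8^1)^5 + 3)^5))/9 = 12598742950803225324287/3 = 4199580983601075108095.67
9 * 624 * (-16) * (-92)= 8266752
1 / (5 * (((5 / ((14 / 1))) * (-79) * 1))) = -14 / 1975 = -0.01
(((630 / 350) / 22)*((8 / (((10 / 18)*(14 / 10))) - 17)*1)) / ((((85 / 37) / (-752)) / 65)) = 76502088 / 6545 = 11688.63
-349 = -349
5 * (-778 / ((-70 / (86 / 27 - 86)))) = -869804 / 189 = -4602.14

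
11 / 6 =1.83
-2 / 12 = -1 / 6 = -0.17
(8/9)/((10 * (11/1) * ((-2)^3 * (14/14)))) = -1/990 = -0.00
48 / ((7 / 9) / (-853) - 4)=-368496 / 30715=-12.00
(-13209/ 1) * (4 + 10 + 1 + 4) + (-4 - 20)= -250995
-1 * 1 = -1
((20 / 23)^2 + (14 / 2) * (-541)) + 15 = -1994988 / 529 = -3771.24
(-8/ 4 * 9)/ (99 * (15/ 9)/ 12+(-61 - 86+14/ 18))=648/ 4769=0.14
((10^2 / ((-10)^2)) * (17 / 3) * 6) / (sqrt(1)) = 34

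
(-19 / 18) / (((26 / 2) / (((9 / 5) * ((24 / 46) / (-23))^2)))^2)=-1772928 / 330863912812225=-0.00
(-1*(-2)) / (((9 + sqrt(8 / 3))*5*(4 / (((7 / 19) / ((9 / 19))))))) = 21 / 2350 - 7*sqrt(6) / 10575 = 0.01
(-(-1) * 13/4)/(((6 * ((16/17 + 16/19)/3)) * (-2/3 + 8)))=0.12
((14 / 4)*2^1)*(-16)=-112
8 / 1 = 8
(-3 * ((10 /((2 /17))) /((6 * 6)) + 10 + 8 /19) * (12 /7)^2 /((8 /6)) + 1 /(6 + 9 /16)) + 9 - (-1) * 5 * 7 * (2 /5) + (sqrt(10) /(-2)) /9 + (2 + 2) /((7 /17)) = -103046 /1995 - sqrt(10) /18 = -51.83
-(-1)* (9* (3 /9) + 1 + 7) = 11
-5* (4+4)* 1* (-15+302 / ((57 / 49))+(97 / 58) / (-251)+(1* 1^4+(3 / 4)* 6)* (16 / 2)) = -4789762580 / 414903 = -11544.29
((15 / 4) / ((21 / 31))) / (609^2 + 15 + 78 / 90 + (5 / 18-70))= 6975 / 467242202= 0.00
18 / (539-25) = 9 / 257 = 0.04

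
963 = 963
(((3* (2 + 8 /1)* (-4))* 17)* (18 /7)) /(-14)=18360 /49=374.69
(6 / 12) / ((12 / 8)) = 1 / 3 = 0.33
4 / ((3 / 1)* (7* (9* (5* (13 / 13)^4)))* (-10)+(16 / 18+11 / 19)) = -0.00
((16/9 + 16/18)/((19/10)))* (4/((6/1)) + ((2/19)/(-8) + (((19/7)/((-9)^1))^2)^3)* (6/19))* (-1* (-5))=1994520112278200/428848701651531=4.65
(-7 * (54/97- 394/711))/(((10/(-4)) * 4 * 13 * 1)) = 616/4482855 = 0.00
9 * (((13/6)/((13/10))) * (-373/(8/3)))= -16785/8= -2098.12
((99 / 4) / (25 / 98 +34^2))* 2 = 1617 / 37771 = 0.04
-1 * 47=-47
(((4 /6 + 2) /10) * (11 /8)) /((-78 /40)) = -22 /117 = -0.19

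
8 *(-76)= -608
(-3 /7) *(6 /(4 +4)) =-0.32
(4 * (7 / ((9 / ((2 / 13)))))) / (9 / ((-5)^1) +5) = 35 / 234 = 0.15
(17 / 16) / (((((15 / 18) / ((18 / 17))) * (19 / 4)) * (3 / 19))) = 1.80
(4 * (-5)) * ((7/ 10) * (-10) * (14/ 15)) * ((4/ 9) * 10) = 15680/ 27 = 580.74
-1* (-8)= 8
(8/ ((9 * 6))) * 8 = 32/ 27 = 1.19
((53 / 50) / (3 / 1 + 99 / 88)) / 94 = 106 / 38775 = 0.00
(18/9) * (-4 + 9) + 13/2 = 33/2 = 16.50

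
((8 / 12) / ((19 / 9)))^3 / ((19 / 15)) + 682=88882162 / 130321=682.02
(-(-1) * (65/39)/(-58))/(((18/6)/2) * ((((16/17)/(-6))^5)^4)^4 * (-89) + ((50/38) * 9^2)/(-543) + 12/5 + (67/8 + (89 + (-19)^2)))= -1541003958112555905769697838294133677635251347194313816505562139418970426389812914990438859394346195294429124192404741529549990101398187327100/24699426450784841971518027063871817060904758206861844301546838793754308156588881577754213639656568590407511172749952590615085782155993595973312007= -0.00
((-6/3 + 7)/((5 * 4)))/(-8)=-0.03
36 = 36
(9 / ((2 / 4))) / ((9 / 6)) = 12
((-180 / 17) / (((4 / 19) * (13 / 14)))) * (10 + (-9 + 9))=-119700 / 221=-541.63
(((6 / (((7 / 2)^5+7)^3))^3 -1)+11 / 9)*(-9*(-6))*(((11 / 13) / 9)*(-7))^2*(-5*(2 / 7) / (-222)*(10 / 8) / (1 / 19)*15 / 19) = 7503267852702135720375152301103221390625 / 11964904036264975450354644205693016576901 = 0.63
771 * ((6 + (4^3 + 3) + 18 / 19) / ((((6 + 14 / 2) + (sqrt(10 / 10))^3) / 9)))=9749295 / 266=36651.48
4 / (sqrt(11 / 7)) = 3.19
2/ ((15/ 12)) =8/ 5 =1.60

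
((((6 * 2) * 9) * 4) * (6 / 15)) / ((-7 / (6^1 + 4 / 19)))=-101952 / 665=-153.31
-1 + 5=4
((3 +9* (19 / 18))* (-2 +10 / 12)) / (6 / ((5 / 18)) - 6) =-875 / 936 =-0.93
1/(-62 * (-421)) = 1/26102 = 0.00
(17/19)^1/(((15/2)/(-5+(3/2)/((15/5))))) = -51/95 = -0.54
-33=-33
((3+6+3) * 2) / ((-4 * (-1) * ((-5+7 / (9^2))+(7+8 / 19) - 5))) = -4617 / 1918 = -2.41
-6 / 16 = -3 / 8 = -0.38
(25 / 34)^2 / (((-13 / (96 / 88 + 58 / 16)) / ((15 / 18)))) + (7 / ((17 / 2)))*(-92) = -602473451 / 7934784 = -75.93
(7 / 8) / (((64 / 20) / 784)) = 1715 / 8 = 214.38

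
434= 434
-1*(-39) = 39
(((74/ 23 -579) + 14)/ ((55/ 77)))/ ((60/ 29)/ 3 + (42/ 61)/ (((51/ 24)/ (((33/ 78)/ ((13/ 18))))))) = -459682134639/ 514017340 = -894.29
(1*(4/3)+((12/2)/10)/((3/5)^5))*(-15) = -3665/27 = -135.74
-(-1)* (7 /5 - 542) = -2703 /5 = -540.60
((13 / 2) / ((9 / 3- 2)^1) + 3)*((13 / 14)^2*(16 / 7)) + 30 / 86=19.07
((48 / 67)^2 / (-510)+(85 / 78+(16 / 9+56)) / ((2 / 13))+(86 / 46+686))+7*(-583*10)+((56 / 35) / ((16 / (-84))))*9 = -39815.09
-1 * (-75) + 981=1056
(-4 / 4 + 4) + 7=10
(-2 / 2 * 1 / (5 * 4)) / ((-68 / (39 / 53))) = 39 / 72080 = 0.00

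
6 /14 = 3 /7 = 0.43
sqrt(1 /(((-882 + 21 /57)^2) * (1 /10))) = 19 * sqrt(10) /16751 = 0.00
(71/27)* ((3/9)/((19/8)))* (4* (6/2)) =2272/513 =4.43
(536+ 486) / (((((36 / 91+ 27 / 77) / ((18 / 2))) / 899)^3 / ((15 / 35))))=319194513723251328162 / 571787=558240242823378.86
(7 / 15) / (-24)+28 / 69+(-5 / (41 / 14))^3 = -2619561721 / 570665880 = -4.59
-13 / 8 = -1.62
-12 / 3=-4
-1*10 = -10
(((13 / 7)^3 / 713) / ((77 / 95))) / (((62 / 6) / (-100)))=-62614500 / 583762333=-0.11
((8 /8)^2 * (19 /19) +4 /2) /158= 3 /158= 0.02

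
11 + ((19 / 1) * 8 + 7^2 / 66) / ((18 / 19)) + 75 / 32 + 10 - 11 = 1649627 / 9504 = 173.57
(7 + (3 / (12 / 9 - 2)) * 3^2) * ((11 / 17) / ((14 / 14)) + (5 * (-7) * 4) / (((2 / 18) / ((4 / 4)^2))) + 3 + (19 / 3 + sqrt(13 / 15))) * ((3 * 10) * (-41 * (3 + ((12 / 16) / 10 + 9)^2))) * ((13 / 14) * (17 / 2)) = -310914618901809 / 8960 + 82909264503 * sqrt(195) / 44800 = -34674449322.27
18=18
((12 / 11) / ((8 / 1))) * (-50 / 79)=-75 / 869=-0.09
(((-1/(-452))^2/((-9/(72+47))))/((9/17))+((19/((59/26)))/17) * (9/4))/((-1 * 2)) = -18391766507/33196539744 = -0.55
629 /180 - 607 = -108631 /180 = -603.51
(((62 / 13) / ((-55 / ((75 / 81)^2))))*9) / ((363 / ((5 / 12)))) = -0.00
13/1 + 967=980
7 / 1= 7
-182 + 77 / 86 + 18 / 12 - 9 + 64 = -5358 / 43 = -124.60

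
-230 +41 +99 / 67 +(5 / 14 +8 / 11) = -1923667 / 10318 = -186.44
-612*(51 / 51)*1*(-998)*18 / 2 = 5496984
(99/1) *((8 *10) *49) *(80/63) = 492800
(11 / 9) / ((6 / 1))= 11 / 54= 0.20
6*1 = 6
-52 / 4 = -13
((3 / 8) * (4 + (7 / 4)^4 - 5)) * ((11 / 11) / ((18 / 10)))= 3575 / 2048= 1.75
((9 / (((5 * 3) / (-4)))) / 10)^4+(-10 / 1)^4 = 3906251296 / 390625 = 10000.00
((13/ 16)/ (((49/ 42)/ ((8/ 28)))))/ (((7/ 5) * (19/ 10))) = 975/ 13034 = 0.07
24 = 24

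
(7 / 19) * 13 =91 / 19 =4.79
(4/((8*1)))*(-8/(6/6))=-4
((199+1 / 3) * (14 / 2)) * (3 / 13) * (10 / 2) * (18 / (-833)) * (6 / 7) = -24840 / 833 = -29.82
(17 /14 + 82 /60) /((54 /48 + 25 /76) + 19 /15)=41192 /43421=0.95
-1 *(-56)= 56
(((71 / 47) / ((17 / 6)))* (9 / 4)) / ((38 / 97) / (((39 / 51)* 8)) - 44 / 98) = -236899026 / 76017659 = -3.12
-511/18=-28.39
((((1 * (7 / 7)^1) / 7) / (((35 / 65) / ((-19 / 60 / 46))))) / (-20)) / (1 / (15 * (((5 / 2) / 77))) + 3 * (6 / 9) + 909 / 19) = 4693 / 2666968864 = 0.00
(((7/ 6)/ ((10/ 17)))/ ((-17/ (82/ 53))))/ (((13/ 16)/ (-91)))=16072/ 795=20.22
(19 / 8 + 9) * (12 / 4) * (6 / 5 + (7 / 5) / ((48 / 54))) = 30303 / 320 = 94.70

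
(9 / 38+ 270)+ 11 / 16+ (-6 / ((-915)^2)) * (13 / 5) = 114924472471 / 424194000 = 270.92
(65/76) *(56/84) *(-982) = -31915/57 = -559.91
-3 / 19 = -0.16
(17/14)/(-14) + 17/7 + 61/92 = 3.00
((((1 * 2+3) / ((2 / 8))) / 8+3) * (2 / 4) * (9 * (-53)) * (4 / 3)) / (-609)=583 / 203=2.87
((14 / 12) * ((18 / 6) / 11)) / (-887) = -7 / 19514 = -0.00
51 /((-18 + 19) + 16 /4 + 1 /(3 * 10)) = 1530 /151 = 10.13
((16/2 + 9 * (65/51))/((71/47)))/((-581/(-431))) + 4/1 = 9510135/701267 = 13.56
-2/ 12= -1/ 6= -0.17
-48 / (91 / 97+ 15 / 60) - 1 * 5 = -20929 / 461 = -45.40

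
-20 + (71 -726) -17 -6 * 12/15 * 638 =-18772/5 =-3754.40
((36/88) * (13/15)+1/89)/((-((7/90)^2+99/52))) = -18853965/98444324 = -0.19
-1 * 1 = -1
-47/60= -0.78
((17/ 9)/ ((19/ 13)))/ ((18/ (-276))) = -10166/ 513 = -19.82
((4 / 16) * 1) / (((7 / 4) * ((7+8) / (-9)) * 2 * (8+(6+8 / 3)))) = -9 / 3500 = -0.00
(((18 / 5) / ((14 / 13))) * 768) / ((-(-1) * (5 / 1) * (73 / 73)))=89856 / 175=513.46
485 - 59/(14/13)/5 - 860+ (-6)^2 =-24497/70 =-349.96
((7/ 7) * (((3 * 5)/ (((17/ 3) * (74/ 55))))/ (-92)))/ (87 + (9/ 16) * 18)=-825/ 3746953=-0.00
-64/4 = -16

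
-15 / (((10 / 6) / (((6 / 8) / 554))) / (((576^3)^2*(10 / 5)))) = -246512345193381888 / 277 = -889936264236035.70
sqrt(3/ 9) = sqrt(3)/ 3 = 0.58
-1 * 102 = -102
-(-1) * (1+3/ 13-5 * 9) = -43.77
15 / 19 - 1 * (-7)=7.79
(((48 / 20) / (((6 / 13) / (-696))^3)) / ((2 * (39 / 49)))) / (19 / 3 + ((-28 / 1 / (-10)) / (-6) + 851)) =-77554678656 / 12853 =-6033974.84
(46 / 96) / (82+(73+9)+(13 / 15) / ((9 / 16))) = 1035 / 357568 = 0.00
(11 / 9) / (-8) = -11 / 72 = -0.15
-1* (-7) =7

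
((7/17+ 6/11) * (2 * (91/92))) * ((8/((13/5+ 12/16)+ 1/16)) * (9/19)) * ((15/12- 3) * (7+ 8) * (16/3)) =-294.39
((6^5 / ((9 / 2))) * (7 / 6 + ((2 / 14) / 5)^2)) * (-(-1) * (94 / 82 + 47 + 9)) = 5790321504 / 50225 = 115287.64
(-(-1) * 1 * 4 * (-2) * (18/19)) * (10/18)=-80/19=-4.21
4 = 4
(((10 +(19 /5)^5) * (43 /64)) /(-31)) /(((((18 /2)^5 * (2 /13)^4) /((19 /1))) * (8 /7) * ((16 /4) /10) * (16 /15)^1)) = -136517095266097 /6664716288000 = -20.48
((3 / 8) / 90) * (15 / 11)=1 / 176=0.01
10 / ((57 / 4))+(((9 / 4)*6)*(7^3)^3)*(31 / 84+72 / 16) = 1209553251737 / 456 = 2652529060.83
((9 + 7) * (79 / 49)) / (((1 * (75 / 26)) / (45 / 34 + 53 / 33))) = 54011984 / 2061675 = 26.20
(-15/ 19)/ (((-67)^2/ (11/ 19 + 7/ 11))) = -0.00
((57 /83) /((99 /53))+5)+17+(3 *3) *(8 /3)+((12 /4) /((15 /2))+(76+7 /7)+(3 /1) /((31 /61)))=55051123 /424545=129.67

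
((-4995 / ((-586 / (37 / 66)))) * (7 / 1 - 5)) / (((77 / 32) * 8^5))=61605 / 508254208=0.00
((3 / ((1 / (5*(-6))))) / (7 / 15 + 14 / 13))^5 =-1664890227109687500000 / 2470770901501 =-673834318.71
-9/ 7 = -1.29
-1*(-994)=994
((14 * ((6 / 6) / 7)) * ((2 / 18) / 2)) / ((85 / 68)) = 4 / 45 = 0.09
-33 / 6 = -11 / 2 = -5.50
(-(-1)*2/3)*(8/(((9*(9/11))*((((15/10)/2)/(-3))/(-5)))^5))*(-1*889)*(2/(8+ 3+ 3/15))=-125141.33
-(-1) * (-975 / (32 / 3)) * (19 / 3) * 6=-55575 / 16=-3473.44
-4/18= -0.22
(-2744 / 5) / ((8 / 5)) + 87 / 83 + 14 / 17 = -481332 / 1411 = -341.13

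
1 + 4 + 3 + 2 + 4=14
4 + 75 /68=347 /68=5.10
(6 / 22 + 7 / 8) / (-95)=-101 / 8360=-0.01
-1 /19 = -0.05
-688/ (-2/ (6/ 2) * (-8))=-129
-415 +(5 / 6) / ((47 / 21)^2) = -414.83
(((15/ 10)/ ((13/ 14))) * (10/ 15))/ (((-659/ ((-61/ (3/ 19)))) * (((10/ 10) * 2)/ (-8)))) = -64904/ 25701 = -2.53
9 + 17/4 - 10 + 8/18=133/36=3.69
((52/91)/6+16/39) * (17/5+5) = 276/65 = 4.25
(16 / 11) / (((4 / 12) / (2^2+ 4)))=384 / 11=34.91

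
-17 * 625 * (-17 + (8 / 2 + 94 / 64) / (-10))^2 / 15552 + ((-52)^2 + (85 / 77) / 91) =1113053257692521 / 446352850944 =2493.66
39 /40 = 0.98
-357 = -357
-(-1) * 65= 65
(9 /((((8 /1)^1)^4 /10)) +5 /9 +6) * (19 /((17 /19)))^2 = 15799727077 /5326848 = 2966.06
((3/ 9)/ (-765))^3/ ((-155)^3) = 1/ 45013539546703125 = 0.00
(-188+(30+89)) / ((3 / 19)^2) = -8303 / 3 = -2767.67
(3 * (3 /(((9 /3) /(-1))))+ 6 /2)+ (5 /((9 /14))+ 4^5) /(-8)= -4643 /36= -128.97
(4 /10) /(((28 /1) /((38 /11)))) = 19 /385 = 0.05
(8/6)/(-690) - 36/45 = -166/207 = -0.80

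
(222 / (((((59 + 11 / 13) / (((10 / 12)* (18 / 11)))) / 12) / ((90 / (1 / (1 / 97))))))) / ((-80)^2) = 116883 / 13282016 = 0.01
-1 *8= -8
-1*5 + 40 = 35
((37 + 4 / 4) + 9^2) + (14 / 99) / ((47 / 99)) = 5607 / 47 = 119.30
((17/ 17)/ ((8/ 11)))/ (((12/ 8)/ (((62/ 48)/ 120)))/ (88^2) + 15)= 41261/ 450660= 0.09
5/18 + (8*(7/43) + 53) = 42245/774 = 54.58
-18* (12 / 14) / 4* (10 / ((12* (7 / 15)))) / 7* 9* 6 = -53.13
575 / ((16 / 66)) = 2371.88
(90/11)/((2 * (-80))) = -9/176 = -0.05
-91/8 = -11.38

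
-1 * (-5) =5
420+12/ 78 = 5462/ 13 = 420.15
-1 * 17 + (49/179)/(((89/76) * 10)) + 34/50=-6490538/398275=-16.30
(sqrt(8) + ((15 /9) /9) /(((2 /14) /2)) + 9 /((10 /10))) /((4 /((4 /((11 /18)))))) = 36 * sqrt(2) /11 + 626 /33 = 23.60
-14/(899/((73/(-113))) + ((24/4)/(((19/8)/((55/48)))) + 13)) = 19418/1908107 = 0.01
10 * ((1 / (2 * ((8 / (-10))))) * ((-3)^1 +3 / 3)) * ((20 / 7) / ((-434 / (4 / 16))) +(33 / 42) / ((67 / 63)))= 9.21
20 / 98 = 0.20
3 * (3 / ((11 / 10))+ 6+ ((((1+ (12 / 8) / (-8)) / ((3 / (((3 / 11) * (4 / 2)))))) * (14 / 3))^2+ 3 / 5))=853997 / 29040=29.41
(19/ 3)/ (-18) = -0.35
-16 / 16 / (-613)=1 / 613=0.00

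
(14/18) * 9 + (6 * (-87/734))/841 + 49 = 595999/10643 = 56.00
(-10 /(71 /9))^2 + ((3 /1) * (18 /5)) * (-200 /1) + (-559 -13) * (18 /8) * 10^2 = -659657160 /5041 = -130858.39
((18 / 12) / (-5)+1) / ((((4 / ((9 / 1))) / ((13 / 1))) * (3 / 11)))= 3003 / 40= 75.08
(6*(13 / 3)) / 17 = 26 / 17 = 1.53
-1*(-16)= 16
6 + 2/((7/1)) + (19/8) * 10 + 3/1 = 925/28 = 33.04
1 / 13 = 0.08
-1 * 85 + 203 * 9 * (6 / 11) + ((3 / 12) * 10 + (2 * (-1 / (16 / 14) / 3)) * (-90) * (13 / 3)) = 12557 / 11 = 1141.55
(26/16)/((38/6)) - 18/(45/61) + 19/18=-157921/6840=-23.09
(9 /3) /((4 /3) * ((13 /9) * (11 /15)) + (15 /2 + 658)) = 2430 /540199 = 0.00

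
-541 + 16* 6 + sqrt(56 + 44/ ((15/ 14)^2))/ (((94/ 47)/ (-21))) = -445 - 7* sqrt(5306)/ 5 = -546.98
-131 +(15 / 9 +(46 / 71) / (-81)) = -743842 / 5751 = -129.34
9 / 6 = 3 / 2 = 1.50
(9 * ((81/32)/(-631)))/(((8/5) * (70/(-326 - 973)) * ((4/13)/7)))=12310623/1292288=9.53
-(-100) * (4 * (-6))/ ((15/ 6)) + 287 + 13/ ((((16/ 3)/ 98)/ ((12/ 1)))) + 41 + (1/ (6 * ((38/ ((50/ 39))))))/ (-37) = 2234.50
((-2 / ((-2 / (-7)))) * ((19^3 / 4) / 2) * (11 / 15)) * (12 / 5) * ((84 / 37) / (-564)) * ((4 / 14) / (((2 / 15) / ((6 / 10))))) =4753287 / 86950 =54.67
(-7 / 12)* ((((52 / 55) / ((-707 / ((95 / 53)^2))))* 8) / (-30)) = -18772 / 28087191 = -0.00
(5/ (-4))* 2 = -5/ 2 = -2.50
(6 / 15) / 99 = 2 / 495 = 0.00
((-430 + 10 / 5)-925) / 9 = -451 / 3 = -150.33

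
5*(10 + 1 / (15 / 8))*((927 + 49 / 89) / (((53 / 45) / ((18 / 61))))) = 12239.19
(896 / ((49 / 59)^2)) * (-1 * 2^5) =-14258176 / 343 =-41569.03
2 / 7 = 0.29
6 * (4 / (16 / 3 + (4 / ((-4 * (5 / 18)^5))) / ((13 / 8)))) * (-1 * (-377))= -137840625 / 5587454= -24.67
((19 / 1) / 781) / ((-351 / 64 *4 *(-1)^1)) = 0.00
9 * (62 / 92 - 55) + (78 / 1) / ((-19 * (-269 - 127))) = -7050779 / 14421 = -488.92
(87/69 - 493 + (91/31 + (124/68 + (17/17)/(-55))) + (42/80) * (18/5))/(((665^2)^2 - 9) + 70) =-6467997461/2607460377791506600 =-0.00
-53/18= -2.94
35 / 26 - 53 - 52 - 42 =-3787 / 26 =-145.65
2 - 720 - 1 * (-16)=-702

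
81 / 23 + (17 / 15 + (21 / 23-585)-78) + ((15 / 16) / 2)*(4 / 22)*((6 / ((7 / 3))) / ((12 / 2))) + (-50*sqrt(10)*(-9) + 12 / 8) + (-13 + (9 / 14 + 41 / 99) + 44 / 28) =-849570289 / 1275120 + 450*sqrt(10) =756.76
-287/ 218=-1.32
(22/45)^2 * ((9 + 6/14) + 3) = 14036/4725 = 2.97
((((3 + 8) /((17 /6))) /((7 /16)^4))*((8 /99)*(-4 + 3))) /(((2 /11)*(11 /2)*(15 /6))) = -3.43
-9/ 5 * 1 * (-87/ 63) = 2.49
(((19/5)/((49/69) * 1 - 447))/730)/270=-437/10115829000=-0.00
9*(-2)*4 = -72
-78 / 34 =-39 / 17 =-2.29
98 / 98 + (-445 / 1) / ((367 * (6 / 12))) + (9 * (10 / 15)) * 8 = 46.57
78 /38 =2.05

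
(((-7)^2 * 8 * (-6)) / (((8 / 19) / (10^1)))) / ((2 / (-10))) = 279300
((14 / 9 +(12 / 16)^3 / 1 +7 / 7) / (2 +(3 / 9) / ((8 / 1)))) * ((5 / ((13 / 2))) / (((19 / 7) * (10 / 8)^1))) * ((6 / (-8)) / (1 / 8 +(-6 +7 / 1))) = -490 / 2223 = -0.22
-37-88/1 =-125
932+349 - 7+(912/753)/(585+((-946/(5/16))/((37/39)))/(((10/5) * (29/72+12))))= 1274.00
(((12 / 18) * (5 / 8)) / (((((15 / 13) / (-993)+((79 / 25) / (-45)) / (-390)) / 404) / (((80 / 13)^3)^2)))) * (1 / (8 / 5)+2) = -1294020403200000000000 / 52946753093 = -24440033195.75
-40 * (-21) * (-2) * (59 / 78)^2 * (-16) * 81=210530880 / 169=1245744.85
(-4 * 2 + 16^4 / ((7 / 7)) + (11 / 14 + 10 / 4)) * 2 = 917438 / 7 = 131062.57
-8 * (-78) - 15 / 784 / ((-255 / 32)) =519794 / 833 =624.00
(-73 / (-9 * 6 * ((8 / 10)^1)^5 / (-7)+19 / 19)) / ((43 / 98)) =-47.16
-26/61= -0.43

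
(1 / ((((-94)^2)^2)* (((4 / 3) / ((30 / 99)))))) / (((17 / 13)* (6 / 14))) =455 / 87600033312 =0.00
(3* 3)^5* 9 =531441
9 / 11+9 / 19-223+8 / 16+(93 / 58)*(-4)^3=-3925453 / 12122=-323.83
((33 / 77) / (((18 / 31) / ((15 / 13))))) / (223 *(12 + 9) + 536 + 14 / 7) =155 / 950222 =0.00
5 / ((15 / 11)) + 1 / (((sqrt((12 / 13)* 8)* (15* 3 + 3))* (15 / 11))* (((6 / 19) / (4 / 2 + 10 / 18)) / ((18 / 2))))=4807* sqrt(78) / 103680 + 11 / 3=4.08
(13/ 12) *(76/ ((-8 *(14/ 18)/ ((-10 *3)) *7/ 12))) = 33345/ 49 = 680.51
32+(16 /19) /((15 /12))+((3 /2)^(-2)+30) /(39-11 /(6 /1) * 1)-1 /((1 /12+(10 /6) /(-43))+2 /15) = 90341336 /3241305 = 27.87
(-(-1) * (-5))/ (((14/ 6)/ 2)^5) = -38880/ 16807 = -2.31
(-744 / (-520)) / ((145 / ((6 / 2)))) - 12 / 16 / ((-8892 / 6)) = 43133 / 1432600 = 0.03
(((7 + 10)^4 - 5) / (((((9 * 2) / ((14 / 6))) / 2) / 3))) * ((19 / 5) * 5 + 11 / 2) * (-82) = -1174485508 / 9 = -130498389.78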